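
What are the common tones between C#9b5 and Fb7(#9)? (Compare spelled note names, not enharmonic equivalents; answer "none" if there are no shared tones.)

G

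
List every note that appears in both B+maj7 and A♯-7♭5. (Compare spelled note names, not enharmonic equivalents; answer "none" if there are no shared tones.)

A#

B+maj7: B D# F## A#
A♯-7♭5: A# C# E G#
Common to both → A#.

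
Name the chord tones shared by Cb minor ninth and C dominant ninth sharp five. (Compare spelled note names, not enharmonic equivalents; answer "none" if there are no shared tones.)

none

Cb minor ninth: C-flat E-double-flat G-flat B-double-flat D-flat
C dominant ninth sharp five: C E G-sharp B-flat D
Common to both → none.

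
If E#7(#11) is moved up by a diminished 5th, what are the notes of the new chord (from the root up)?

B D♯ F♯ A E♯

A diminished 5th up from E♯ is B, so the new chord is B dominant seventh sharp eleven.
Root: B
Major 3rd (3rd): D♯
Perfect 5th (5th): F♯
Minor 7th (7th): A
Augmented 11th (11th): E♯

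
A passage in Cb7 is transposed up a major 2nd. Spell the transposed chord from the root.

Db – F – Ab – Cb

Cb up a major 2nd → Db. New chord: Db dominant seventh.
- root: Db
- major 3rd: F
- perfect 5th: Ab
- minor 7th: Cb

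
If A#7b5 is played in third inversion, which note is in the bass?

G♯

A#7b5 = A♯–C𝄪–E–G♯. Third inversion → seventh in the bass = G♯.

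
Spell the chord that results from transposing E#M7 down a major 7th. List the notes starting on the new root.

F#, A#, C#, E#

A major 7th down from E# is F#, so the new chord is F# major seventh.
Root: F#
Major 3rd (3rd): A#
Perfect 5th (5th): C#
Major 7th (7th): E#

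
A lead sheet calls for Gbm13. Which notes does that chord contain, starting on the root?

Gbm13 is a minor thirteenth built on Gb.
Root: Gb
Minor 3rd (3rd): Bbb
Perfect 5th (5th): Db
Minor 7th (7th): Fb
Major 9th (9th): Ab
Perfect 11th (11th): Cb
Major 13th (13th): Eb

Gb Bbb Db Fb Ab Cb Eb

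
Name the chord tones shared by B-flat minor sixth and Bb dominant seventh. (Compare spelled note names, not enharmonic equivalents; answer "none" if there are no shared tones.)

B-flat  F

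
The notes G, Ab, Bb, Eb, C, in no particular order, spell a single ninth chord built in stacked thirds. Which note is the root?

Arranged so that each adjacent pair is a third by letter name: Ab – C – Eb – G – Bb.
The bottom of that stack, Ab, is the root (this is Ab major ninth).

Ab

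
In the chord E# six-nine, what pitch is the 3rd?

E# six-nine is built on E#; its 3rd is a major 3rd above the root.
A third above E uses the letter G, and the major 3rd above E# is G##.

G##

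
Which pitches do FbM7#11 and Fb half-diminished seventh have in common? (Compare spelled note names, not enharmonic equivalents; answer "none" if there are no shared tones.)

FbM7#11: F♭ A♭ C♭ E♭ B♭
Fb half-diminished seventh: F♭ A𝄫 C𝄫 E𝄫
Common to both → F♭.

F♭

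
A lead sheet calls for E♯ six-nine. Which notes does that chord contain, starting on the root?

E# G## B# C## F##

E♯ six-nine: six-nine on E#.
- root: E#
- major 3rd: G##
- perfect 5th: B#
- major 6th: C##
- major 9th: F##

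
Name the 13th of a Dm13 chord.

Dm13 is built on D; its 13th is a major 13th above the root.
A sixth above D uses the letter B, and the major 13th above D is B.

B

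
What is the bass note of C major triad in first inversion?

C major triad = C–E–G. First inversion → third in the bass = E.

E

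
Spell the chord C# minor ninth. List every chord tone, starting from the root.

C-sharp  E  G-sharp  B  D-sharp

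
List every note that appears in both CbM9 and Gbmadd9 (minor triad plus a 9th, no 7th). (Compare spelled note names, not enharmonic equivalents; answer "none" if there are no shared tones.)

CbM9 = Cb, Eb, Gb, Bb, Db.
Gbmadd9 = Gb, Bbb, Db, Ab.
Shared: Gb, Db.

Gb – Db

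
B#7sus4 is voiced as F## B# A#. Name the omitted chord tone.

E#

B#7sus4 = B#, E#, F##, A#. The voicing lacks the 4th (perfect 4th), E#.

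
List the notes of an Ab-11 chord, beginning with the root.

Ab, Cb, Eb, Gb, Bb, Db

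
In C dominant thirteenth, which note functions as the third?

E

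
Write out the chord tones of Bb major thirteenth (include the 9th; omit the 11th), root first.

Root B-flat, quality major thirteenth:
root → B-flat
3rd (major 3rd) → D
5th (perfect 5th) → F
7th (major 7th) → A
9th (major 9th) → C
13th (major 13th) → G

B-flat  D  F  A  C  G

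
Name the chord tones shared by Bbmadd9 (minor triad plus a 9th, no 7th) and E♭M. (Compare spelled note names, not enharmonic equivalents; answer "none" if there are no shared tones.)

Bbmadd9: Bb Db F C
E♭M: Eb G Bb
Common to both → Bb.

Bb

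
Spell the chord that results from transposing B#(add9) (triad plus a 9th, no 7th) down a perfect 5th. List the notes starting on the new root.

E# G## B# F##

Transposed root: B# → E# (perfect 5th down). So we spell E# added-ninth:
root → E#
3rd (major 3rd) → G##
5th (perfect 5th) → B#
9th (major 9th) → F##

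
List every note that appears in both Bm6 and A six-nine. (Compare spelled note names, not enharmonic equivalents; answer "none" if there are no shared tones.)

Bm6: B D F# G#
A six-nine: A C# E F# B
Common to both → B, F#.

B, F#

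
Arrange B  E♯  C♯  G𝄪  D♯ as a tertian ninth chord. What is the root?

Stacking in thirds gives C♯ – E♯ – G𝄪 – B – D♯, so C♯ is the root — C♯ dominant ninth sharp five.

C♯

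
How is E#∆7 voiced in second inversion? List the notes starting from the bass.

E#∆7 = E#–G##–B#–D##; second inversion → fifth (B#) lowest.

B# D## E# G##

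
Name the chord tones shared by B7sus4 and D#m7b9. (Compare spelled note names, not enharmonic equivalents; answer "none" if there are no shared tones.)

B7sus4 = B, E, F#, A.
D#m7b9 = D#, F#, A#, C#, E.
Shared: E, F#.

E  F#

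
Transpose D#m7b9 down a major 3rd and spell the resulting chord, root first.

B D F♯ A C

A major 3rd down from D♯ is B, so the new chord is B minor seventh flat nine.
root → B
3rd (minor 3rd) → D
5th (perfect 5th) → F♯
7th (minor 7th) → A
9th (minor 9th) → C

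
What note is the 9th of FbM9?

Gb

FbM9 is built on Fb; its 9th is a major 9th above the root.
A second above F uses the letter G, and the major 9th above Fb is Gb.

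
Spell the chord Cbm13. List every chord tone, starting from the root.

Cbm13: minor thirteenth on C♭.
Root: C♭
Minor 3rd (3rd): E𝄫
Perfect 5th (5th): G♭
Minor 7th (7th): B𝄫
Major 9th (9th): D♭
Perfect 11th (11th): F♭
Major 13th (13th): A♭

C♭ E𝄫 G♭ B𝄫 D♭ F♭ A♭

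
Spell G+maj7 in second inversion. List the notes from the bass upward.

D♯ F♯ G B

G+maj7 = G–B–D♯–F♯; second inversion → fifth (D♯) lowest.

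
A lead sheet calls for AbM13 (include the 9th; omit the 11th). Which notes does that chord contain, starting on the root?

Ab C Eb G Bb F

AbM13 is a major thirteenth built on Ab.
Ab — root
C — major 3rd
Eb — perfect 5th
G — major 7th
Bb — major 9th
F — major 13th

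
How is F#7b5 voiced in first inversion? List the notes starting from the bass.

A#, C, E, F#

F#7b5 = F#–A#–C–E; first inversion → third (A#) lowest.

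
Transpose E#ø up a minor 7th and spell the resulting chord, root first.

D♯, F♯, A, C♯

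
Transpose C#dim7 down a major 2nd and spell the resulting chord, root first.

B D F Ab

A major 2nd down from C# is B, so the new chord is B diminished seventh.
B — root
D — minor 3rd
F — diminished 5th
Ab — diminished 7th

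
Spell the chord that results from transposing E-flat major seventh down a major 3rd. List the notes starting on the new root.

E-flat down a major 3rd → C-flat. New chord: C-flat major seventh.
Root: C-flat
Major 3rd (3rd): E-flat
Perfect 5th (5th): G-flat
Major 7th (7th): B-flat

C-flat, E-flat, G-flat, B-flat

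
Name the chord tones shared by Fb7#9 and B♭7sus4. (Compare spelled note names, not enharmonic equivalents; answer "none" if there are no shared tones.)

Fb7#9: Fb Ab Cb Ebb G
B♭7sus4: Bb Eb F Ab
Common to both → Ab.

Ab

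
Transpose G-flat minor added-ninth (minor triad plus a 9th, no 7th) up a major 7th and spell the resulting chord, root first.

F, Ab, C, G

Transposed root: Gb → F (major 7th up). So we spell F minor added-ninth:
- root: F
- minor 3rd: Ab
- perfect 5th: C
- major 9th: G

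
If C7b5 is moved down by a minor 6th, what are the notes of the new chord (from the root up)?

A minor 6th down from C is E, so the new chord is E dominant seventh flat five.
E — root
G# — major 3rd
Bb — diminished 5th
D — minor 7th

E, G#, Bb, D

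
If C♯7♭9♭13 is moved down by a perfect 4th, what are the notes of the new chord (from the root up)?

Transposed root: C# → G# (perfect 4th down). So we spell G# dominant seventh flat nine flat thirteen:
root → G#
3rd (major 3rd) → B#
5th (perfect 5th) → D#
7th (minor 7th) → F#
9th (minor 9th) → A
13th (minor 13th) → E

G#, B#, D#, F#, A, E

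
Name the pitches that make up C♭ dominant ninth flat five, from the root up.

C♭ – E♭ – G𝄫 – B𝄫 – D♭

C♭ dominant ninth flat five is a dominant ninth flat five built on C♭.
Root: C♭
Major 3rd (3rd): E♭
Diminished 5th (5th): G𝄫
Minor 7th (7th): B𝄫
Major 9th (9th): D♭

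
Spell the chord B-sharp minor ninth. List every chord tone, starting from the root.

B# D# F## A# C##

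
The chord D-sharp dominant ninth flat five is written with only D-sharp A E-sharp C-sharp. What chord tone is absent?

The full D-sharp dominant ninth flat five chord is D-sharp, F-double-sharp, A, C-sharp, E-sharp.
Comparing with the voicing, the major 3rd (3rd) — F-double-sharp — is absent.

F-double-sharp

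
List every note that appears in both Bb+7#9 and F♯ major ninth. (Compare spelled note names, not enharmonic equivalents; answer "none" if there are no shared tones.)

F#  C#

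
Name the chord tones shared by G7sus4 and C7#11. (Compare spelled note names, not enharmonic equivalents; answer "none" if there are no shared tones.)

G7sus4: G C D F
C7#11: C E G B♭ F♯
Common to both → G, C.

G, C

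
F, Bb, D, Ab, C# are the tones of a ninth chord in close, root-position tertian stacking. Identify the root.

Arranged so that each adjacent pair is a third by letter name: Bb – D – F – Ab – C#.
The bottom of that stack, Bb, is the root (this is Bb dominant seventh sharp nine).

Bb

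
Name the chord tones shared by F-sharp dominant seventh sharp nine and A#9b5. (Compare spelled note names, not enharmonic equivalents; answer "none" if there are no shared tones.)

A♯, E

F-sharp dominant seventh sharp nine: F♯ A♯ C♯ E G𝄪
A#9b5: A♯ C𝄪 E G♯ B♯
Common to both → A♯, E.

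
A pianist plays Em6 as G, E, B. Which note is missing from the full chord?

Em6 = E, G, B, C#. The voicing lacks the 6th (major 6th), C#.

C#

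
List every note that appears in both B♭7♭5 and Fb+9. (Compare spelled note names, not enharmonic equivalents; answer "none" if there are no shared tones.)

Fb Ab

B♭7♭5: Bb D Fb Ab
Fb+9: Fb Ab C Ebb Gb
Common to both → Fb, Ab.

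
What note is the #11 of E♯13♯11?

Root of E♯13♯11 = E#. The 11th is an augmented 11th: E# up an augmented 11th → A##.

A##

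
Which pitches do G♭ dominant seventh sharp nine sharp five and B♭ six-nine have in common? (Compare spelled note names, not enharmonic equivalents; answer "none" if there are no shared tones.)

G♭ dominant seventh sharp nine sharp five: G-flat B-flat D F-flat A
B♭ six-nine: B-flat D F G C
Common to both → B-flat, D.

B-flat, D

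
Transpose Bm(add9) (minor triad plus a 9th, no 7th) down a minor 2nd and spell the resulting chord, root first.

A♯, C♯, E♯, B♯

B down a minor 2nd → A♯. New chord: A♯ minor added-ninth.
Root: A♯
Minor 3rd (3rd): C♯
Perfect 5th (5th): E♯
Major 9th (9th): B♯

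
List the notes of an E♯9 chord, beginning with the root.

E#  G##  B#  D#  F##

Root E#, quality dominant ninth:
root → E#
3rd (major 3rd) → G##
5th (perfect 5th) → B#
7th (minor 7th) → D#
9th (major 9th) → F##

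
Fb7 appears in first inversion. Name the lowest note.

Fb7 = Fb–Ab–Cb–Ebb. First inversion → third in the bass = Ab.

Ab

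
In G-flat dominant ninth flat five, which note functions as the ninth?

Ab

G-flat dominant ninth flat five is built on Gb; its 9th is a major 9th above the root.
A second above G uses the letter A, and the major 9th above Gb is Ab.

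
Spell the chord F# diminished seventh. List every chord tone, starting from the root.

Root F#, quality diminished seventh:
Root: F#
Minor 3rd (3rd): A
Diminished 5th (5th): C
Diminished 7th (7th): Eb

F# A C Eb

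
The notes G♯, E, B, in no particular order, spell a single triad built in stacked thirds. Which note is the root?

E

Stacking in thirds gives E – G♯ – B, so E is the root — E major triad.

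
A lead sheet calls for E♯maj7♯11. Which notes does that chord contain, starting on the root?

E#, G##, B#, D##, A##

E♯maj7♯11 is a major seventh sharp eleven built on E#.
- root: E#
- major 3rd: G##
- perfect 5th: B#
- major 7th: D##
- augmented 11th: A##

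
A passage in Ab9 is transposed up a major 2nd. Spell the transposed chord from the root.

A major 2nd up from Ab is Bb, so the new chord is Bb dominant ninth.
- root: Bb
- major 3rd: D
- perfect 5th: F
- minor 7th: Ab
- major 9th: C

Bb  D  F  Ab  C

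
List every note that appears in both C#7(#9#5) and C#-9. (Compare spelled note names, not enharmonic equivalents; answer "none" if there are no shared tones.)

C♯, B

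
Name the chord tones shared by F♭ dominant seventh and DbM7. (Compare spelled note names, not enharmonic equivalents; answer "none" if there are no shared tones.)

F♭ dominant seventh = Fb, Ab, Cb, Ebb.
DbM7 = Db, F, Ab, C.
Shared: Ab.

Ab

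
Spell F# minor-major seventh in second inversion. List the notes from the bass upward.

In root position, F# minor-major seventh is F-sharp–A–C-sharp–E-sharp.
Second inversion puts the fifth (C-sharp) in the bass.

C-sharp  E-sharp  F-sharp  A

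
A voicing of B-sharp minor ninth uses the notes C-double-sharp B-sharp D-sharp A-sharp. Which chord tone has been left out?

The full B-sharp minor ninth chord is B-sharp, D-sharp, F-double-sharp, A-sharp, C-double-sharp.
Comparing with the voicing, the perfect 5th (5th) — F-double-sharp — is absent.

F-double-sharp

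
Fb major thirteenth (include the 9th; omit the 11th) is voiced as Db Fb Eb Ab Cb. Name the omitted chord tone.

Gb

Fb major thirteenth = Fb, Ab, Cb, Eb, Gb, Db. The voicing lacks the 9th (major 9th), Gb.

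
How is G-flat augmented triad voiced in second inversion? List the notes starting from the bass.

In root position, G-flat augmented triad is G♭–B♭–D.
Second inversion puts the fifth (D) in the bass.

D, G♭, B♭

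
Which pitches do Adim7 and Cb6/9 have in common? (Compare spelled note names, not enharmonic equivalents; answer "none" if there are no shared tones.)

Eb  Gb

Adim7 = A, C, Eb, Gb.
Cb6/9 = Cb, Eb, Gb, Ab, Db.
Shared: Eb, Gb.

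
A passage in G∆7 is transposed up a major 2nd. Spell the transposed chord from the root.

A – C# – E – G#

Transposed root: G → A (major 2nd up). So we spell A major seventh:
Root: A
Major 3rd (3rd): C#
Perfect 5th (5th): E
Major 7th (7th): G#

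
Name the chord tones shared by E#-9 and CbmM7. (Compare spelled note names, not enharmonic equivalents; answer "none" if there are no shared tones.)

none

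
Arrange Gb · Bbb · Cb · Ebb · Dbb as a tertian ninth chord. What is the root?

Stacking in thirds gives Cb – Ebb – Gb – Bbb – Dbb, so Cb is the root — Cb minor seventh flat nine.

Cb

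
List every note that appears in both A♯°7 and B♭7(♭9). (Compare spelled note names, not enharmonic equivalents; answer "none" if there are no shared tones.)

none

A♯°7 = A#, C#, E, G.
B♭7(♭9) = Bb, D, F, Ab, Cb.
Shared: none.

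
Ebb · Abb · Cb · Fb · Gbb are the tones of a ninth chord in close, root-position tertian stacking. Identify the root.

Fb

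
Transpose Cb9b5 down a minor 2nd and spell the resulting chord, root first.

B♭ D F♭ A♭ C

A minor 2nd down from C♭ is B♭, so the new chord is B♭ dominant ninth flat five.
Root: B♭
Major 3rd (3rd): D
Diminished 5th (5th): F♭
Minor 7th (7th): A♭
Major 9th (9th): C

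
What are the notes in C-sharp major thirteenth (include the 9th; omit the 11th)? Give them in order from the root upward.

C-sharp major thirteenth is a major thirteenth built on C-sharp.
Root: C-sharp
Major 3rd (3rd): E-sharp
Perfect 5th (5th): G-sharp
Major 7th (7th): B-sharp
Major 9th (9th): D-sharp
Major 13th (13th): A-sharp

C-sharp, E-sharp, G-sharp, B-sharp, D-sharp, A-sharp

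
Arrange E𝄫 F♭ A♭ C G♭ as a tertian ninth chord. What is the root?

F♭

Arranged so that each adjacent pair is a third by letter name: F♭ – A♭ – C – E𝄫 – G♭.
The bottom of that stack, F♭, is the root (this is F♭ dominant ninth sharp five).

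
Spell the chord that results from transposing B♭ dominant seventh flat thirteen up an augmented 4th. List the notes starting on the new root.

Transposed root: Bb → E (augmented 4th up). So we spell E dominant seventh flat thirteen:
E — root
G# — major 3rd
B — perfect 5th
D — minor 7th
C — minor 13th

E G# B D C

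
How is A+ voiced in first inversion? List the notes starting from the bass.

In root position, A+ is A–C#–E#.
First inversion puts the third (C#) in the bass.

C# – E# – A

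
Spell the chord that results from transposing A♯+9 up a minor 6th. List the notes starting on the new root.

Transposed root: A# → F# (minor 6th up). So we spell F# dominant ninth sharp five:
root → F#
3rd (major 3rd) → A#
5th (augmented 5th) → C##
7th (minor 7th) → E
9th (major 9th) → G#

F#, A#, C##, E, G#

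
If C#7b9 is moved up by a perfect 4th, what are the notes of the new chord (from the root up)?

F# – A# – C# – E – G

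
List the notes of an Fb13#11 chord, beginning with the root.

Root Fb, quality dominant thirteenth sharp eleven:
- root: Fb
- major 3rd: Ab
- perfect 5th: Cb
- minor 7th: Ebb
- major 9th: Gb
- augmented 11th: Bb
- major 13th: Db

Fb, Ab, Cb, Ebb, Gb, Bb, Db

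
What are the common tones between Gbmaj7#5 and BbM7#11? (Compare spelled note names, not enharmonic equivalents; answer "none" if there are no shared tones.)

Gbmaj7#5: G♭ B♭ D F
BbM7#11: B♭ D F A E
Common to both → B♭, D, F.

B♭, D, F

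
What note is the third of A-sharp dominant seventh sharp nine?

C-double-sharp

Root of A-sharp dominant seventh sharp nine = A-sharp. The 3rd is a major 3rd: A-sharp up a major 3rd → C-double-sharp.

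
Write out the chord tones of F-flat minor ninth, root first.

Root Fb, quality minor ninth:
Root: Fb
Minor 3rd (3rd): Abb
Perfect 5th (5th): Cb
Minor 7th (7th): Ebb
Major 9th (9th): Gb

Fb – Abb – Cb – Ebb – Gb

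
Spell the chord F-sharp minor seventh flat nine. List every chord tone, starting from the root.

F-sharp minor seventh flat nine is a minor seventh flat nine built on F#.
root → F#
3rd (minor 3rd) → A
5th (perfect 5th) → C#
7th (minor 7th) → E
9th (minor 9th) → G

F# A C# E G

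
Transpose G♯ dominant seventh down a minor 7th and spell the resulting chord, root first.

A-sharp – C-double-sharp – E-sharp – G-sharp

A minor 7th down from G-sharp is A-sharp, so the new chord is A-sharp dominant seventh.
root → A-sharp
3rd (major 3rd) → C-double-sharp
5th (perfect 5th) → E-sharp
7th (minor 7th) → G-sharp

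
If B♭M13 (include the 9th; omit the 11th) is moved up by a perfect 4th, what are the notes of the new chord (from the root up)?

A perfect 4th up from Bb is Eb, so the new chord is Eb major thirteenth.
root → Eb
3rd (major 3rd) → G
5th (perfect 5th) → Bb
7th (major 7th) → D
9th (major 9th) → F
13th (major 13th) → C

Eb, G, Bb, D, F, C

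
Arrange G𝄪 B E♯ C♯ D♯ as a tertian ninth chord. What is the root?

C♯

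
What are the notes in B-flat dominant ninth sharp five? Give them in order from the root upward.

Root Bb, quality dominant ninth sharp five:
Root: Bb
Major 3rd (3rd): D
Augmented 5th (5th): F#
Minor 7th (7th): Ab
Major 9th (9th): C

Bb D F# Ab C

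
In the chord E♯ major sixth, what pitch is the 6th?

C-double-sharp

Root of E♯ major sixth = E-sharp. The 6th is a major 6th: E-sharp up a major 6th → C-double-sharp.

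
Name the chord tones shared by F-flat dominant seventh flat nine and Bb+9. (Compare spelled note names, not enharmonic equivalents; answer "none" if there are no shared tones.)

Ab

F-flat dominant seventh flat nine = Fb, Ab, Cb, Ebb, Gbb.
Bb+9 = Bb, D, F#, Ab, C.
Shared: Ab.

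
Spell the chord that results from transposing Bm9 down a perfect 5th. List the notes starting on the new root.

E, G, B, D, F♯

A perfect 5th down from B is E, so the new chord is E minor ninth.
root → E
3rd (minor 3rd) → G
5th (perfect 5th) → B
7th (minor 7th) → D
9th (major 9th) → F♯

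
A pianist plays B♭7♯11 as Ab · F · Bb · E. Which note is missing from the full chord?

The full B♭7♯11 chord is Bb, D, F, Ab, E.
Comparing with the voicing, the major 3rd (3rd) — D — is absent.

D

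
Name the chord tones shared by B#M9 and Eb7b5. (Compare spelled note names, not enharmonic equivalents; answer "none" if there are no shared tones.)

B#M9 = B#, D##, F##, A##, C##.
Eb7b5 = Eb, G, Bbb, Db.
Shared: none.

none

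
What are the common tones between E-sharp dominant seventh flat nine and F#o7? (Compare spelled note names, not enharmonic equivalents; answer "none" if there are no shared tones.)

F#

E-sharp dominant seventh flat nine = E#, G##, B#, D#, F#.
F#o7 = F#, A, C, Eb.
Shared: F#.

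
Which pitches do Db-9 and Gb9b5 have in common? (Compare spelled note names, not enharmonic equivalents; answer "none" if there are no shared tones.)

Fb Ab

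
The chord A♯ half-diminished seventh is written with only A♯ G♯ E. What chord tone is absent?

C♯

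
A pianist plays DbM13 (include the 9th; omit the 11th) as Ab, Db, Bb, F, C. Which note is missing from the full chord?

Eb

DbM13 = Db, F, Ab, C, Eb, Bb. The voicing lacks the 9th (major 9th), Eb.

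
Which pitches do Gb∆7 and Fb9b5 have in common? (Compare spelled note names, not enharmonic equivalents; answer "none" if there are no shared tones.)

Gb∆7 = Gb, Bb, Db, F.
Fb9b5 = Fb, Ab, Cbb, Ebb, Gb.
Shared: Gb.

Gb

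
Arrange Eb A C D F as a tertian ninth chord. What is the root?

Stacking in thirds gives D – F – A – C – Eb, so D is the root — D minor seventh flat nine.

D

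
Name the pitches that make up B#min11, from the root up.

B♯, D♯, F𝄪, A♯, C𝄪, E♯

B#min11 is a minor eleventh built on B♯.
Root: B♯
Minor 3rd (3rd): D♯
Perfect 5th (5th): F𝄪
Minor 7th (7th): A♯
Major 9th (9th): C𝄪
Perfect 11th (11th): E♯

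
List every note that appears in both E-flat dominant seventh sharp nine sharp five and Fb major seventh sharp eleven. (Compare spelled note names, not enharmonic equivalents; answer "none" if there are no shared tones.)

E-flat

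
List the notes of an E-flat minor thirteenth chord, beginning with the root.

Eb, Gb, Bb, Db, F, Ab, C

Root Eb, quality minor thirteenth:
- root: Eb
- minor 3rd: Gb
- perfect 5th: Bb
- minor 7th: Db
- major 9th: F
- perfect 11th: Ab
- major 13th: C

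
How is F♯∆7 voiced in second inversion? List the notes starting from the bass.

F♯∆7 = F#–A#–C#–E#; second inversion → fifth (C#) lowest.

C#, E#, F#, A#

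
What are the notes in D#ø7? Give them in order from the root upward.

Root D♯, quality half-diminished seventh:
- root: D♯
- minor 3rd: F♯
- diminished 5th: A
- minor 7th: C♯

D♯ F♯ A C♯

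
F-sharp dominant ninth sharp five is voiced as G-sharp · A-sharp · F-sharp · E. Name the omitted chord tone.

C-double-sharp

F-sharp dominant ninth sharp five = F-sharp, A-sharp, C-double-sharp, E, G-sharp. The voicing lacks the 5th (augmented 5th), C-double-sharp.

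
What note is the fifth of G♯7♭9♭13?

Root of G♯7♭9♭13 = G#. The 5th is a perfect 5th: G# up a perfect 5th → D#.

D#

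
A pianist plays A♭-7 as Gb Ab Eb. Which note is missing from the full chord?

A♭-7 = Ab, Cb, Eb, Gb. The voicing lacks the 3rd (minor 3rd), Cb.

Cb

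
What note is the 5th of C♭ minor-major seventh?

Gb

Root of C♭ minor-major seventh = Cb. The 5th is a perfect 5th: Cb up a perfect 5th → Gb.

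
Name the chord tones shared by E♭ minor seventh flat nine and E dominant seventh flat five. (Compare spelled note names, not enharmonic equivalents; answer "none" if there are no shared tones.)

B♭

E♭ minor seventh flat nine = E♭, G♭, B♭, D♭, F♭.
E dominant seventh flat five = E, G♯, B♭, D.
Shared: B♭.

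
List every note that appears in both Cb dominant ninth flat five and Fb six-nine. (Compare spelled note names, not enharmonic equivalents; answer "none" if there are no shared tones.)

C-flat  D-flat

Cb dominant ninth flat five = C-flat, E-flat, G-double-flat, B-double-flat, D-flat.
Fb six-nine = F-flat, A-flat, C-flat, D-flat, G-flat.
Shared: C-flat, D-flat.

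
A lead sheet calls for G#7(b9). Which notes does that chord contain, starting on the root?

G#, B#, D#, F#, A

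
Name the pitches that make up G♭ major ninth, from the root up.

G♭, B♭, D♭, F, A♭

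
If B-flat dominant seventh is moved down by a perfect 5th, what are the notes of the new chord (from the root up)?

A perfect 5th down from Bb is Eb, so the new chord is Eb dominant seventh.
Root: Eb
Major 3rd (3rd): G
Perfect 5th (5th): Bb
Minor 7th (7th): Db

Eb  G  Bb  Db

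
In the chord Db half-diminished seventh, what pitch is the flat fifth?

Root of Db half-diminished seventh = Db. The 5th is a diminished 5th: Db up a diminished 5th → Abb.

Abb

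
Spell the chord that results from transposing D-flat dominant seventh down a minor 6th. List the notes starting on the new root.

F A C Eb

A minor 6th down from Db is F, so the new chord is F dominant seventh.
root → F
3rd (major 3rd) → A
5th (perfect 5th) → C
7th (minor 7th) → Eb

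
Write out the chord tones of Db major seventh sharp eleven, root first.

D-flat F A-flat C G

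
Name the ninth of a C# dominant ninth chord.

D-sharp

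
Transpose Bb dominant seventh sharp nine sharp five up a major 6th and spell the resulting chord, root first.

A major 6th up from Bb is G, so the new chord is G dominant seventh sharp nine sharp five.
- root: G
- major 3rd: B
- augmented 5th: D#
- minor 7th: F
- augmented 9th: A#

G, B, D#, F, A#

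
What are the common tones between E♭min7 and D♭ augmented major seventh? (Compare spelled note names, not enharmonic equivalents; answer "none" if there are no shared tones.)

Db

E♭min7 = Eb, Gb, Bb, Db.
D♭ augmented major seventh = Db, F, A, C.
Shared: Db.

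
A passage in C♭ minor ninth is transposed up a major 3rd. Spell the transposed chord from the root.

Cb up a major 3rd → Eb. New chord: Eb minor ninth.
root → Eb
3rd (minor 3rd) → Gb
5th (perfect 5th) → Bb
7th (minor 7th) → Db
9th (major 9th) → F

Eb, Gb, Bb, Db, F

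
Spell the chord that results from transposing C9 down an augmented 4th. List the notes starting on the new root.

Gb Bb Db Fb Ab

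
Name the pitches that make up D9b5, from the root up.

D9b5: dominant ninth flat five on D.
root → D
3rd (major 3rd) → F#
5th (diminished 5th) → Ab
7th (minor 7th) → C
9th (major 9th) → E

D F# Ab C E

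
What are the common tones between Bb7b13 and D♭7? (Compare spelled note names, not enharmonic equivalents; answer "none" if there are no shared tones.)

F  Ab

Bb7b13 = Bb, D, F, Ab, Gb.
D♭7 = Db, F, Ab, Cb.
Shared: F, Ab.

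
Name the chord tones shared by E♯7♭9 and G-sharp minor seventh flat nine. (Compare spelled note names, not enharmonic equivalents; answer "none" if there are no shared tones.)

D♯, F♯

E♯7♭9 = E♯, G𝄪, B♯, D♯, F♯.
G-sharp minor seventh flat nine = G♯, B, D♯, F♯, A.
Shared: D♯, F♯.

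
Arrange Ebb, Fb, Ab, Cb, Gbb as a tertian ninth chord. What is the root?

Fb

Stacking in thirds gives Fb – Ab – Cb – Ebb – Gbb, so Fb is the root — Fb dominant seventh flat nine.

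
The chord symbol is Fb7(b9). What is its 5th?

Cb

Fb7(b9) is built on Fb; its 5th is a perfect 5th above the root.
A fifth above F uses the letter C, and the perfect 5th above Fb is Cb.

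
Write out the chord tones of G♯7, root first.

G#, B#, D#, F#

G♯7 is a dominant seventh built on G#.
- root: G#
- major 3rd: B#
- perfect 5th: D#
- minor 7th: F#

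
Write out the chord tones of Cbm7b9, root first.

Cb – Ebb – Gb – Bbb – Dbb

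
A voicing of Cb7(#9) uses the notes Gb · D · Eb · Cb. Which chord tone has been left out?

Bbb

Cb7(#9) = Cb, Eb, Gb, Bbb, D. The voicing lacks the 7th (minor 7th), Bbb.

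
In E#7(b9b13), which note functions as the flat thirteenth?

C#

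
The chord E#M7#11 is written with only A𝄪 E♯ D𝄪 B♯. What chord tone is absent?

The full E#M7#11 chord is E♯, G𝄪, B♯, D𝄪, A𝄪.
Comparing with the voicing, the major 3rd (3rd) — G𝄪 — is absent.

G𝄪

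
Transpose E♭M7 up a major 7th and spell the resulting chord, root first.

D  F#  A  C#

Transposed root: Eb → D (major 7th up). So we spell D major seventh:
D — root
F# — major 3rd
A — perfect 5th
C# — major 7th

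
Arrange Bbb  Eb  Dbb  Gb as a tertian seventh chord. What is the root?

Eb

Stacking in thirds gives Eb – Gb – Bbb – Dbb, so Eb is the root — Eb diminished seventh.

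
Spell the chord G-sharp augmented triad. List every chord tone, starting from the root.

G-sharp augmented triad is an augmented triad built on G-sharp.
Root: G-sharp
Major 3rd (3rd): B-sharp
Augmented 5th (5th): D-double-sharp

G-sharp, B-sharp, D-double-sharp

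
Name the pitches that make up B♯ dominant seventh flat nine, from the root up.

B♯ dominant seventh flat nine is a dominant seventh flat nine built on B-sharp.
Root: B-sharp
Major 3rd (3rd): D-double-sharp
Perfect 5th (5th): F-double-sharp
Minor 7th (7th): A-sharp
Minor 9th (9th): C-sharp

B-sharp, D-double-sharp, F-double-sharp, A-sharp, C-sharp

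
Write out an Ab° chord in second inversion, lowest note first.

Ebb  Ab  Cb

Ab° = Ab–Cb–Ebb; second inversion → fifth (Ebb) lowest.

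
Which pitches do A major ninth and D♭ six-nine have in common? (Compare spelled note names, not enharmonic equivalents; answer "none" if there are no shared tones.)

none

A major ninth: A C-sharp E G-sharp B
D♭ six-nine: D-flat F A-flat B-flat E-flat
Common to both → none.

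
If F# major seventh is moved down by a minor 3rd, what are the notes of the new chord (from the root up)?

D-sharp, F-double-sharp, A-sharp, C-double-sharp

F-sharp down a minor 3rd → D-sharp. New chord: D-sharp major seventh.
- root: D-sharp
- major 3rd: F-double-sharp
- perfect 5th: A-sharp
- major 7th: C-double-sharp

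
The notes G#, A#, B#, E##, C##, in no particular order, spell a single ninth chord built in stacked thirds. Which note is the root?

A#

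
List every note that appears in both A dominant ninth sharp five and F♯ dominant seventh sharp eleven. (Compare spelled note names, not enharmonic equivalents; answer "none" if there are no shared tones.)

A dominant ninth sharp five: A C-sharp E-sharp G B
F♯ dominant seventh sharp eleven: F-sharp A-sharp C-sharp E B-sharp
Common to both → C-sharp.

C-sharp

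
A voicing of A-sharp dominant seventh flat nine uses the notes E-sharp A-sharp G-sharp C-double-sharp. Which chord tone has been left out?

B

The full A-sharp dominant seventh flat nine chord is A-sharp, C-double-sharp, E-sharp, G-sharp, B.
Comparing with the voicing, the minor 9th (9th) — B — is absent.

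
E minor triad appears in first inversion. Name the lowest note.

E minor triad = E–G–B. First inversion → third in the bass = G.

G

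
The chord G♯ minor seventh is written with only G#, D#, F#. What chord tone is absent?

The full G♯ minor seventh chord is G#, B, D#, F#.
Comparing with the voicing, the minor 3rd (3rd) — B — is absent.

B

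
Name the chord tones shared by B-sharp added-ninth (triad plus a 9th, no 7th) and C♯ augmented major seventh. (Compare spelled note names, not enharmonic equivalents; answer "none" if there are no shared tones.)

B-sharp

B-sharp added-ninth = B-sharp, D-double-sharp, F-double-sharp, C-double-sharp.
C♯ augmented major seventh = C-sharp, E-sharp, G-double-sharp, B-sharp.
Shared: B-sharp.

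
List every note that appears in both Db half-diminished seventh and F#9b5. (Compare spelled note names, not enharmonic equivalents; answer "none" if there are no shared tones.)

none

Db half-diminished seventh = Db, Fb, Abb, Cb.
F#9b5 = F#, A#, C, E, G#.
Shared: none.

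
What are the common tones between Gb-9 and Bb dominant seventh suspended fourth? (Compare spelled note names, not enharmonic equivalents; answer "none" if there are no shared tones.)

Ab

Gb-9: Gb Bbb Db Fb Ab
Bb dominant seventh suspended fourth: Bb Eb F Ab
Common to both → Ab.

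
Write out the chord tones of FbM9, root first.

Fb – Ab – Cb – Eb – Gb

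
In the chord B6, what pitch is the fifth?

F#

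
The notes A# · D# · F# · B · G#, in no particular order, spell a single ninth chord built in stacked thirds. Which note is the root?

G#

Stacking in thirds gives G# – B – D# – F# – A#, so G# is the root — G# minor ninth.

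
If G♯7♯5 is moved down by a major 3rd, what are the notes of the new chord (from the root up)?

E G# B# D

G# down a major 3rd → E. New chord: E augmented seventh.
root → E
3rd (major 3rd) → G#
5th (augmented 5th) → B#
7th (minor 7th) → D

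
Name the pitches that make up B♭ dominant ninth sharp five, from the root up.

Bb, D, F#, Ab, C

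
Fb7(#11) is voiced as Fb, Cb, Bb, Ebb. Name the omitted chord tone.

Ab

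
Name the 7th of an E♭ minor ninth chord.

E♭ minor ninth is built on E-flat; its 7th is a minor 7th above the root.
A seventh above E uses the letter D, and the minor 7th above E-flat is D-flat.

D-flat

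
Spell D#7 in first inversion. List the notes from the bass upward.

In root position, D#7 is D#–F##–A#–C#.
First inversion puts the third (F##) in the bass.

F##  A#  C#  D#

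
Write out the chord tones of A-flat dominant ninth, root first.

Root A-flat, quality dominant ninth:
A-flat — root
C — major 3rd
E-flat — perfect 5th
G-flat — minor 7th
B-flat — major 9th

A-flat C E-flat G-flat B-flat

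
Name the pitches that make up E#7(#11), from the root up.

Root E#, quality dominant seventh sharp eleven:
- root: E#
- major 3rd: G##
- perfect 5th: B#
- minor 7th: D#
- augmented 11th: A##

E#, G##, B#, D#, A##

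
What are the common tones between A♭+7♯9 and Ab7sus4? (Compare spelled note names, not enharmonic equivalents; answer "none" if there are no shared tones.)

A♭+7♯9 = Ab, C, E, Gb, B.
Ab7sus4 = Ab, Db, Eb, Gb.
Shared: Ab, Gb.

Ab  Gb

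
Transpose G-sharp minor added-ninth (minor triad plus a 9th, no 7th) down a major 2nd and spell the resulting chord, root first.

F#  A  C#  G#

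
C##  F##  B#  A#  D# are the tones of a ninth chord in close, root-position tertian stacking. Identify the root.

B#

Stacking in thirds gives B# – D# – F## – A# – C##, so B# is the root — B# minor ninth.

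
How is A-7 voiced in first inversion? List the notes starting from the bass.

In root position, A-7 is A–C–E–G.
First inversion puts the third (C) in the bass.

C – E – G – A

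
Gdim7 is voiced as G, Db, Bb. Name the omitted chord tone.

Fb

The full Gdim7 chord is G, Bb, Db, Fb.
Comparing with the voicing, the diminished 7th (7th) — Fb — is absent.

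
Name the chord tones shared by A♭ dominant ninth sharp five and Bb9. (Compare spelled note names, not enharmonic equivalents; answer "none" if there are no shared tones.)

Ab  C  Bb

A♭ dominant ninth sharp five = Ab, C, E, Gb, Bb.
Bb9 = Bb, D, F, Ab, C.
Shared: Ab, C, Bb.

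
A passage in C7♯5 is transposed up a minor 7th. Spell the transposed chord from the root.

Bb D F# Ab

A minor 7th up from C is Bb, so the new chord is Bb augmented seventh.
Bb — root
D — major 3rd
F# — augmented 5th
Ab — minor 7th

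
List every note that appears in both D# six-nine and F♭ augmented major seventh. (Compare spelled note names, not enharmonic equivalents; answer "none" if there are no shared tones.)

none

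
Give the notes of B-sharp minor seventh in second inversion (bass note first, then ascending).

B-sharp minor seventh = B♯–D♯–F𝄪–A♯; second inversion → fifth (F𝄪) lowest.

F𝄪  A♯  B♯  D♯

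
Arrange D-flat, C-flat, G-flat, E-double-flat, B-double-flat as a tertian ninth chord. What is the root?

C-flat

Stacking in thirds gives C-flat – E-double-flat – G-flat – B-double-flat – D-flat, so C-flat is the root — C-flat minor ninth.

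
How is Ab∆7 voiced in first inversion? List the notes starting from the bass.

In root position, Ab∆7 is A♭–C–E♭–G.
First inversion puts the third (C) in the bass.

C  E♭  G  A♭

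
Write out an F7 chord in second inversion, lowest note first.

C  Eb  F  A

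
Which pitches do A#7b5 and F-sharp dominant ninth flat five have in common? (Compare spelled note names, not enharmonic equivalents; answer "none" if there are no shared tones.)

A#, E, G#

A#7b5 = A#, C##, E, G#.
F-sharp dominant ninth flat five = F#, A#, C, E, G#.
Shared: A#, E, G#.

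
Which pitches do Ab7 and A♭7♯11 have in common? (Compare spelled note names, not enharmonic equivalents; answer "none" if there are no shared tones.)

Ab7 = Ab, C, Eb, Gb.
A♭7♯11 = Ab, C, Eb, Gb, D.
Shared: Ab, C, Eb, Gb.

Ab  C  Eb  Gb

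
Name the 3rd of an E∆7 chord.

E∆7 is built on E; its 3rd is a major 3rd above the root.
A third above E uses the letter G, and the major 3rd above E is G#.

G#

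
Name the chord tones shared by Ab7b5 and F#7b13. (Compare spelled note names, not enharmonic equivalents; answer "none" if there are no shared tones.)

Ab7b5 = Ab, C, Ebb, Gb.
F#7b13 = F#, A#, C#, E, D.
Shared: none.

none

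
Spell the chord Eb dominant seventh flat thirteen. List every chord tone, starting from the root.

Eb – G – Bb – Db – Cb

Eb dominant seventh flat thirteen is a dominant seventh flat thirteen built on Eb.
root → Eb
3rd (major 3rd) → G
5th (perfect 5th) → Bb
7th (minor 7th) → Db
13th (minor 13th) → Cb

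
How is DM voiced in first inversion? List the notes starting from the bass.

In root position, DM is D–F#–A.
First inversion puts the third (F#) in the bass.

F#, A, D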